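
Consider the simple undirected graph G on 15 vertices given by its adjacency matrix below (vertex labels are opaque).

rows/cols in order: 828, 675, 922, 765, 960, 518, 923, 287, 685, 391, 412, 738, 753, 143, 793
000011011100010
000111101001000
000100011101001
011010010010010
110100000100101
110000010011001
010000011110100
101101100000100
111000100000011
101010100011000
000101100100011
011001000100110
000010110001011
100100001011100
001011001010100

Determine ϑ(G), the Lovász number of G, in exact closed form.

5

Vertex 738 has 6 neighbors: 675, 922, 518, 391, 753, 143.
deg(753) = 6; N(753) = {960, 923, 287, 738, 143, 793}.
deg(922) = 6; N(922) = {765, 287, 685, 391, 738, 793}.
N(685) = {828, 675, 922, 923, 143, 793}, |N(685)| = 6.
G on 15 vertices is 6-regular; Kneser-type, 2-subsets of [6].
The 3 distinct eigenvalues: [6.0, 1.0, -3.0].
With N=15: ϑ(G) = 15·(-1*(-3))/(6−(-3)) = 5.
ϑ(G) ≈ 5.000000.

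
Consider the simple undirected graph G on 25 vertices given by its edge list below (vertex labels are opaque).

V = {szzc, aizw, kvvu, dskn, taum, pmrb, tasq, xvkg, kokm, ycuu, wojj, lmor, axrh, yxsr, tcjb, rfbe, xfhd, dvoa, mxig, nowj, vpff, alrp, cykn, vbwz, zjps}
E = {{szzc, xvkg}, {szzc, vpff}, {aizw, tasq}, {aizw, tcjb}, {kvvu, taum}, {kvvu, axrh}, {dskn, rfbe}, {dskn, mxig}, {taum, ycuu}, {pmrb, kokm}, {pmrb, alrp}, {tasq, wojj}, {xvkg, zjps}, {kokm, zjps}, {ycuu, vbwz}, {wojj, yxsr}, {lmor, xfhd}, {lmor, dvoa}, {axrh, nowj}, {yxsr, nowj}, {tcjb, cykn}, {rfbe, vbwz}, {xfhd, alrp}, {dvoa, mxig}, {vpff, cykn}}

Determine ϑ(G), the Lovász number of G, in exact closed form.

25*cos(pi/25)/(cos(pi/25) + 1)

Vertex xvkg has 2 neighbors: szzc, zjps.
deg(zjps) = 2; N(zjps) = {xvkg, kokm}.
N(vbwz) = {ycuu, rfbe}, |N(vbwz)| = 2.
N(rfbe) = {dskn, vbwz}, |N(rfbe)| = 2.
Every vertex has degree 2 (N=25); connected 2-regular on 25 ⇒ C_{25}.
The 13 distinct eigenvalues: [2.0, 1.9372, 1.7526, 1.4579, 1.0717, 0.618, 0.1256, -0.3748, -0.8516, -1.2748, -1.618, -1.8596, -1.9842].
−25·(-2*cos(pi/25)) / ((2)−(-2*cos(pi/25))) = 25*cos(pi/25)/(cos(pi/25) + 1) = ϑ(G).
Numerically 12.450521808.
Lovász sandwich 12 ≤ 25*cos(pi/25)/(cos(pi/25) + 1) ≤ 13: both strict.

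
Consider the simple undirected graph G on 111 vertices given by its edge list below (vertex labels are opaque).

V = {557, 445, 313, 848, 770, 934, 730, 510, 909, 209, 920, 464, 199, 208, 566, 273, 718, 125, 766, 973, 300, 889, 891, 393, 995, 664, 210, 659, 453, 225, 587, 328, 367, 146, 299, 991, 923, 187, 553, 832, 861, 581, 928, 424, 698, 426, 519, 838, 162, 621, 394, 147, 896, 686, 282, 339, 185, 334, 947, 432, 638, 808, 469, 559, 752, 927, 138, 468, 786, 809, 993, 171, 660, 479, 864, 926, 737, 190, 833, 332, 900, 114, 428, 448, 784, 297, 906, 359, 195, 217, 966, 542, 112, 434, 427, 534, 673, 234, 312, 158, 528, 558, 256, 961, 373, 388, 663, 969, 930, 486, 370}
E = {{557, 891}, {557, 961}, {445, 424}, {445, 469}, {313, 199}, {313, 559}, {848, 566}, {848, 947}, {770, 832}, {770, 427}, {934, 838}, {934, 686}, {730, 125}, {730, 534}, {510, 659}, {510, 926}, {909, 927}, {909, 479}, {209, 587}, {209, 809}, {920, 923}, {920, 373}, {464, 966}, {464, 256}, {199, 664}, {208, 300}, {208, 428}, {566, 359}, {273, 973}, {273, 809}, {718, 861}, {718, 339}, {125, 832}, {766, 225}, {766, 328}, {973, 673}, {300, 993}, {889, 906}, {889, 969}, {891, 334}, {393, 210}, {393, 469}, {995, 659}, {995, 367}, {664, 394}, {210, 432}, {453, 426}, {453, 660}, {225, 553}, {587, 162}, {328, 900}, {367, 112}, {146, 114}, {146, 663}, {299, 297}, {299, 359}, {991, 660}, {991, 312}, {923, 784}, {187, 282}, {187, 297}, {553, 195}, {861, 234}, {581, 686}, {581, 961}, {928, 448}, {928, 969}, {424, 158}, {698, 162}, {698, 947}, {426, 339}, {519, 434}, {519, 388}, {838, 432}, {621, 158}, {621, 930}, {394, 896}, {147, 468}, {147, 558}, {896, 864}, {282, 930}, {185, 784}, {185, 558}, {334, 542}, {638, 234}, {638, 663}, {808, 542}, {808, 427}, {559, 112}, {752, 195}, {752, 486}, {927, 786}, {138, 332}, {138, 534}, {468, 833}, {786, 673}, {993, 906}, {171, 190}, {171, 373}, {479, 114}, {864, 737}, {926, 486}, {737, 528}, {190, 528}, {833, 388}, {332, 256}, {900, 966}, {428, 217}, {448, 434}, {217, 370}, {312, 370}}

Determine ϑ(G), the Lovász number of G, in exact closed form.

deg(838) = 2; N(838) = {934, 432}.
Vertex 920 has 2 neighbors: 923, 373.
N(909) = {927, 479}, |N(909)| = 2.
Vertex 486 has 2 neighbors: 752, 926.
Every vertex has degree 2 (N=111); a single 111-cycle (edge-transitive).
The 56 distinct eigenvalues: [2.0, 1.997, 1.987, 1.971, 1.949, 1.92, 1.886, 1.845, 1.798, 1.746, 1.688, 1.625, 1.556, 1.482, 1.404, 1.321, 1.234, 1.143, 1.049, 0.951, 0.85, 0.746, 0.64, 0.531, 0.421, 0.31, 0.198, 0.085, -0.028, -0.141, -0.254, -0.366, -0.477, -0.586, -0.693, -0.798, -0.9, -1.0, -1.096, -1.189, -1.278, -1.363, -1.444, -1.52, -1.591, -1.657, -1.718, -1.773, -1.822, -1.866, -1.904, -1.935, -1.961, -1.98, -1.993, -1.999].
−111·(-2*cos(pi/111)) / ((2)−(-2*cos(pi/111))) = 111*cos(pi/111)/(cos(pi/111) + 1) = ϑ(G).
≈ 55.4888841 (to 7 d.p.).
Lovász sandwich 55 ≤ 111*cos(pi/111)/(cos(pi/111) + 1) ≤ 56: both strict.

111*cos(pi/111)/(cos(pi/111) + 1)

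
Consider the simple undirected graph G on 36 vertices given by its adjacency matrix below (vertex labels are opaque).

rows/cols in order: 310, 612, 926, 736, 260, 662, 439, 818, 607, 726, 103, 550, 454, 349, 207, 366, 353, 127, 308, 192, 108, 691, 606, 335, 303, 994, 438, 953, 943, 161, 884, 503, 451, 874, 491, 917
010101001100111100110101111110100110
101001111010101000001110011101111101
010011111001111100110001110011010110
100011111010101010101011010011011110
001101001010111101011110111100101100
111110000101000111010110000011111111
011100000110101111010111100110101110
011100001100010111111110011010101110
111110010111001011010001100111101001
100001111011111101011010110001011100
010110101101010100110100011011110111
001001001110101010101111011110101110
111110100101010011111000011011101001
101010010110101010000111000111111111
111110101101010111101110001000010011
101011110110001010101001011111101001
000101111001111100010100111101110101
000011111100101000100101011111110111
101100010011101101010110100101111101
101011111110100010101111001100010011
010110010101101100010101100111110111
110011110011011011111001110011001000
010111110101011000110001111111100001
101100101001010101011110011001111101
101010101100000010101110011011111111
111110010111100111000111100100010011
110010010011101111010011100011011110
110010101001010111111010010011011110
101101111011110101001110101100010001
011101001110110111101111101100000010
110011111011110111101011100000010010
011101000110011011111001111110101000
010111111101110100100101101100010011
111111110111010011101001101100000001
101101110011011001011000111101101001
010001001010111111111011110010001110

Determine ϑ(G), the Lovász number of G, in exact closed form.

Vertex 303 has 21 neighbors: 310, 926, 260, 439, 607, 726, 353, 308, 108, 691, 606, 994, 438, 943, 161, 884, 503, 451, 874, 491, 917.
deg(606) = 21; N(606) = {612, 736, 260, 662, 439, 818, 726, 550, 349, 207, 308, 192, 335, 303, 994, 438, 953, 943, 161, 884, 917}.
N(662) = {310, 612, 926, 736, 260, 726, 550, 366, 353, 127, 192, 691, 606, 943, 161, 884, 503, 451, 874, 491, 917}, |N(662)| = 21.
deg(260) = 21; N(260) = {926, 736, 662, 607, 103, 454, 349, 207, 366, 127, 192, 108, 691, 606, 303, 994, 438, 953, 884, 451, 874}.
36-vertex 21-regular graph: Kneser K(9,2) on C(9,2)=36 vertices.
spec(A) ≈ [21.0, 1.0, -6.0] (distinct, 3 d.p.).
Lovász (edge-transitive): ϑ = −36·(-6)/((21)−(-6)) = 8.
ϑ(G) ≈ 8.0000.

8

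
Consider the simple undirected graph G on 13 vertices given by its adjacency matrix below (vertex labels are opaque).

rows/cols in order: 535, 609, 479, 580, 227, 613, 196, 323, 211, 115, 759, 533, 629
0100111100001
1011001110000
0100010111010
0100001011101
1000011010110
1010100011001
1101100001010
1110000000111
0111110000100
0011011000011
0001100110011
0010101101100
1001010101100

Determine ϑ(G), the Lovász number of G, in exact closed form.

deg(629) = 6; N(629) = {535, 580, 613, 323, 115, 759}.
deg(580) = 6; N(580) = {609, 196, 211, 115, 759, 629}.
N(115) = {479, 580, 613, 196, 533, 629}, |N(115)| = 6.
deg(613) = 6; N(613) = {535, 479, 227, 211, 115, 629}.
Every vertex has degree 6 (N=13); strongly regular (13,6,2,3).
spec(A) ≈ [6.0, 1.3028, -2.3028] (distinct, 4 d.p.).
ϑ = −N·λ_min/(λ_max−λ_min) = −13·(-sqrt(13)/2 - 1/2)/(6−(-sqrt(13)/2 - 1/2)) = sqrt(13).
= 3.605551… (decimal).

sqrt(13)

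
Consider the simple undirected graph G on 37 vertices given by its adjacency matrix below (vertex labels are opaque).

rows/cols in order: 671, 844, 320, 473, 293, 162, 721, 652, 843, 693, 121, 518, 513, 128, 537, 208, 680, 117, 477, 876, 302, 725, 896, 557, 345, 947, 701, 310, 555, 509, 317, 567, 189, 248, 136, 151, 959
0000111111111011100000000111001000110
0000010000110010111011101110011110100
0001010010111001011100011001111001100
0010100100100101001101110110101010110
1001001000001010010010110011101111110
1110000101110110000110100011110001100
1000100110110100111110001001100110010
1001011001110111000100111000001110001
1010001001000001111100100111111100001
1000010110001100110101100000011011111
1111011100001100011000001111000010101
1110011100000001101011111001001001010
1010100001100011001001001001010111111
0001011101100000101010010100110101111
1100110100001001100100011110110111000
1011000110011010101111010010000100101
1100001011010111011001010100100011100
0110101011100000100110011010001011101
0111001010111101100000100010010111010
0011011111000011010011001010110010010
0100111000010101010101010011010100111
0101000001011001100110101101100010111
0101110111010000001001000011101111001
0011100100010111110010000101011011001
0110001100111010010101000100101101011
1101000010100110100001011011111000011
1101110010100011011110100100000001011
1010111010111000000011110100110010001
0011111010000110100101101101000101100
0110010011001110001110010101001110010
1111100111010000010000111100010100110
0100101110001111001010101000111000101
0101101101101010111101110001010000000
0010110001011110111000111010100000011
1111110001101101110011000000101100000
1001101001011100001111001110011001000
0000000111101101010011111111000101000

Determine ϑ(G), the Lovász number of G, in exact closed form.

sqrt(37)

deg(844) = 18; N(844) = {162, 121, 518, 537, 680, 117, 477, 302, 725, 896, 345, 947, 701, 509, 317, 567, 189, 136}.
N(509) = {844, 320, 162, 843, 693, 513, 128, 537, 477, 876, 302, 557, 947, 310, 317, 567, 189, 151}, |N(509)| = 18.
deg(518) = 18; N(518) = {671, 844, 320, 162, 721, 652, 208, 680, 477, 302, 725, 896, 557, 345, 310, 317, 248, 151}.
Vertex 537 has 18 neighbors: 671, 844, 293, 162, 652, 513, 208, 680, 876, 557, 345, 947, 701, 555, 509, 567, 189, 248.
37-vertex 18-regular graph: strongly regular (37,18,8,9).
A has 3 distinct eigenvalues ≈ [18.0, 2.541, -3.541].
With N=37: ϑ(G) = 37·(-(-sqrt(37)/2 - 1/2))/(18−(-sqrt(37)/2 - 1/2)) = sqrt(37).
Numerically 6.0827625.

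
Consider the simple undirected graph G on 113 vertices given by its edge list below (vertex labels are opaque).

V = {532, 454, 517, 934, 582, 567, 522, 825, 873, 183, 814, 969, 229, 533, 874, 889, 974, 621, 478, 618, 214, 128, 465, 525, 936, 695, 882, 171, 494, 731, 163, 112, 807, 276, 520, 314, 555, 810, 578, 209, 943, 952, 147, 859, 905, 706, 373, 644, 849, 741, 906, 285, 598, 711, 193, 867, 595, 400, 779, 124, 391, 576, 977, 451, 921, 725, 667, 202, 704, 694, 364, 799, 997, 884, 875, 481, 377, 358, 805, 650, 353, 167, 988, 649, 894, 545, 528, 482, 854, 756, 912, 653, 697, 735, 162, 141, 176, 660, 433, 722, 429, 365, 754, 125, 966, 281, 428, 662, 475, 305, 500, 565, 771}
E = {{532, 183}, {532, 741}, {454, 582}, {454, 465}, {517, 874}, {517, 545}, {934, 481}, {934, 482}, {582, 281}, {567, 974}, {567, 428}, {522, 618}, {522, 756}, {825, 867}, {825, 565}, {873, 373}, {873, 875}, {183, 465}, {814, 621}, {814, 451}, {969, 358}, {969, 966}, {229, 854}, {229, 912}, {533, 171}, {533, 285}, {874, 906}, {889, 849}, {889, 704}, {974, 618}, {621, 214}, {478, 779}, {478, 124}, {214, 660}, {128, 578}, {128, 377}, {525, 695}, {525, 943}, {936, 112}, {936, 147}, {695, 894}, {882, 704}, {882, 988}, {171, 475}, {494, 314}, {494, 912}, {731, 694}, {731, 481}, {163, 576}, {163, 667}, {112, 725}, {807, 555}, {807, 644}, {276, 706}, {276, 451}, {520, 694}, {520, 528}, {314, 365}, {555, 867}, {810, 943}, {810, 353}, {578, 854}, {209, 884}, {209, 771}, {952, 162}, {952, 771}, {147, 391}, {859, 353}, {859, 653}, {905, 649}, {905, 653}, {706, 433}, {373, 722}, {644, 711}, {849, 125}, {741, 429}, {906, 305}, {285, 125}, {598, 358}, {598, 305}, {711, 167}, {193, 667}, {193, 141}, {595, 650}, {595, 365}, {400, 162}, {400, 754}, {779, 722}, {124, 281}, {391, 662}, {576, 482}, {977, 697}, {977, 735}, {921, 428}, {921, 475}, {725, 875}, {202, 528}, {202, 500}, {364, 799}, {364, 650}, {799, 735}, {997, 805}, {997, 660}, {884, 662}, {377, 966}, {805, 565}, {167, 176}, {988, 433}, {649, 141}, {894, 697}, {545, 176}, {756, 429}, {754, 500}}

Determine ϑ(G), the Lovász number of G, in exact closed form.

N(400) = {162, 754}, |N(400)| = 2.
N(124) = {478, 281}, |N(124)| = 2.
Vertex 193 has 2 neighbors: 667, 141.
N(814) = {621, 451}, |N(814)| = 2.
Regular of degree 2 on 113 vertices: a single 113-cycle (edge-transitive).
A has 57 distinct eigenvalues ≈ [2.0, 1.9969, 1.9876, 1.9722, 1.9507, 1.9232, 1.8897, 1.8504, 1.8054, 1.7548, 1.6987, 1.6374, 1.5711, 1.4999, 1.424, 1.3438, 1.2594, 1.1711, 1.0792, 0.9839, 0.8856, 0.7846, 0.6811, 0.5756, 0.4682, 0.3595, 0.2496, 0.1389, 0.0278, -0.0834, -0.1943, -0.3046, -0.414, -0.5221, -0.6286, -0.7331, -0.8354, -0.9351, -1.0319, -1.1255, -1.2157, -1.3021, -1.3844, -1.4625, -1.5361, -1.6049, -1.6687, -1.7274, -1.7807, -1.8286, -1.8708, -1.9072, -1.9377, -1.9622, -1.9807, -1.993, -1.9992].
λ_max=2, λ_min=-2*cos(pi/113); ϑ = −113·λ_min/(λ_max−λ_min) = 113*cos(pi/113)/(cos(pi/113) + 1).
ϑ(G) ≈ 56.489081.
Lovász sandwich 56 ≤ 113*cos(pi/113)/(cos(pi/113) + 1) ≤ 57: both strict.

113*cos(pi/113)/(cos(pi/113) + 1)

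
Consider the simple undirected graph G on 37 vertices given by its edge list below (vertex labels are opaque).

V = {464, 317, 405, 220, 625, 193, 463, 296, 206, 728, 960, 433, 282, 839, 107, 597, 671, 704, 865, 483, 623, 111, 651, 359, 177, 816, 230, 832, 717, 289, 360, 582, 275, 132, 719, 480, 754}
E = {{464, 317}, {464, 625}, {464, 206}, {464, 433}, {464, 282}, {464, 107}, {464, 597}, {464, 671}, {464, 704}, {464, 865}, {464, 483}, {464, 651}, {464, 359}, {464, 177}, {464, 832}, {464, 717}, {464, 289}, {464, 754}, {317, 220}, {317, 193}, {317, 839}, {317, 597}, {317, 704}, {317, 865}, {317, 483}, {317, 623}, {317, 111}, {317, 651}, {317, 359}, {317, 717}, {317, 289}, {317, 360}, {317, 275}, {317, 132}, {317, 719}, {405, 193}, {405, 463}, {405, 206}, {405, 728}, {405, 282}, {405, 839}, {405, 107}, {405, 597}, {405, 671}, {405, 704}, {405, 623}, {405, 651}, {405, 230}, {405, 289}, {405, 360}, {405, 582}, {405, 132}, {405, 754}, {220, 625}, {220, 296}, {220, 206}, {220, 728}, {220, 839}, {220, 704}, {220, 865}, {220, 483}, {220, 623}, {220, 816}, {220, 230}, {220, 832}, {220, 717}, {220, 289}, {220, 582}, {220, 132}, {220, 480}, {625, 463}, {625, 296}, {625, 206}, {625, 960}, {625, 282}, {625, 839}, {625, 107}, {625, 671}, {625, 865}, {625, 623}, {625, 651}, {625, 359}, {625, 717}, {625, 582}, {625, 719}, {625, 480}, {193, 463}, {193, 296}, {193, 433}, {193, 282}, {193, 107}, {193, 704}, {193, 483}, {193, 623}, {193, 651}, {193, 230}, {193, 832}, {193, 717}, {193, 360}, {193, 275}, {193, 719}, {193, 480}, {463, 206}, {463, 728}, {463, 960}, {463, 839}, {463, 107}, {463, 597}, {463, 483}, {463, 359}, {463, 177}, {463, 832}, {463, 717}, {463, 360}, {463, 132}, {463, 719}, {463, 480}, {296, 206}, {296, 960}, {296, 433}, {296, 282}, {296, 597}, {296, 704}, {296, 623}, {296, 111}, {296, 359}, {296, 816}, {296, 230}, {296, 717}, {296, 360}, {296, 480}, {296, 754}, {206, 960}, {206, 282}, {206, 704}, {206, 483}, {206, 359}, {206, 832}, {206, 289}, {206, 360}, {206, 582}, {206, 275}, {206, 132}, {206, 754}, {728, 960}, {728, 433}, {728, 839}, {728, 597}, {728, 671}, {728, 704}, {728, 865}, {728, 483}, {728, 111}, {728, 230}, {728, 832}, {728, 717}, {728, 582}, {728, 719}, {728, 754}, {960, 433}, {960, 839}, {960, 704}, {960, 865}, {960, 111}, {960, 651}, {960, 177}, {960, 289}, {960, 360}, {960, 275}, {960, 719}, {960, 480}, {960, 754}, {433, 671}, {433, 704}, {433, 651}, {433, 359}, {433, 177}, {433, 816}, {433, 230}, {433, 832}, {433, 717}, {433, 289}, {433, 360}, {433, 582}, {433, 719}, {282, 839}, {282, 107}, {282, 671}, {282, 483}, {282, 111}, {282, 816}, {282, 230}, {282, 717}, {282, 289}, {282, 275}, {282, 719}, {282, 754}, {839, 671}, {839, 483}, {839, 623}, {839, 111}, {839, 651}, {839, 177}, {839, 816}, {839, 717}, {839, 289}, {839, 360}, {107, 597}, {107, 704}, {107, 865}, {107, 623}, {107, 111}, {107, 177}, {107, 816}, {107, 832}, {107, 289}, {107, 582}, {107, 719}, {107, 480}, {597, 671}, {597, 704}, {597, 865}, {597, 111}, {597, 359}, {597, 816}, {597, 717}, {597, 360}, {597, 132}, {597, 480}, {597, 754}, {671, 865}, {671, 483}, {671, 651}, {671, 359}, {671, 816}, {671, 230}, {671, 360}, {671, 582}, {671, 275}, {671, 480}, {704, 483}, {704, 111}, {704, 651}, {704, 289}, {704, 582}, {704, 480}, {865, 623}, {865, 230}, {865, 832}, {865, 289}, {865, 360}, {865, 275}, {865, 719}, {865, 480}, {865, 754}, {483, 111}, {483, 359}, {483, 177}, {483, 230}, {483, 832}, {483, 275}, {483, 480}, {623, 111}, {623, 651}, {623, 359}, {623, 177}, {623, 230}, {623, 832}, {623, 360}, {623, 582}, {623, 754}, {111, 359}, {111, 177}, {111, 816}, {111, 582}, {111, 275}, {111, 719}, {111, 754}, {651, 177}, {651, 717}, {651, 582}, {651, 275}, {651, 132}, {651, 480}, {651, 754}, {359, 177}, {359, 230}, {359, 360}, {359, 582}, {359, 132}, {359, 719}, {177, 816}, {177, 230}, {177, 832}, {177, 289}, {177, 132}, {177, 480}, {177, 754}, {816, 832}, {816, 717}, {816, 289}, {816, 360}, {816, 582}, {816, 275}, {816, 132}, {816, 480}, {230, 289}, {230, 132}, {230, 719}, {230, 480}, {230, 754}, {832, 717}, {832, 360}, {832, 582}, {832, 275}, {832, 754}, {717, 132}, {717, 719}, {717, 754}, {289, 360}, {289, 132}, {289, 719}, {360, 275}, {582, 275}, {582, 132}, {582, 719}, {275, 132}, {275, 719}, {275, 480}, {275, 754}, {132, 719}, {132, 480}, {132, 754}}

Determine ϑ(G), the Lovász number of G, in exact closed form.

sqrt(37)

N(728) = {405, 220, 463, 960, 433, 839, 597, 671, 704, 865, 483, 111, 230, 832, 717, 582, 719, 754}, |N(728)| = 18.
N(597) = {464, 317, 405, 463, 296, 728, 107, 671, 704, 865, 111, 359, 816, 717, 360, 132, 480, 754}, |N(597)| = 18.
N(623) = {317, 405, 220, 625, 193, 296, 839, 107, 865, 111, 651, 359, 177, 230, 832, 360, 582, 754}, |N(623)| = 18.
Vertex 480 has 18 neighbors: 220, 625, 193, 463, 296, 960, 107, 597, 671, 704, 865, 483, 651, 177, 816, 230, 275, 132.
deg(v) = 18 for all v (|V|=37); Paley(37): SR with (k,λ,μ)=(18,8,9).
The 3 distinct eigenvalues: [18.0, 2.541, -3.541].
−37·(-sqrt(37)/2 - 1/2) / ((18)−(-sqrt(37)/2 - 1/2)) = sqrt(37) = ϑ(G).
= 6.0828… (decimal).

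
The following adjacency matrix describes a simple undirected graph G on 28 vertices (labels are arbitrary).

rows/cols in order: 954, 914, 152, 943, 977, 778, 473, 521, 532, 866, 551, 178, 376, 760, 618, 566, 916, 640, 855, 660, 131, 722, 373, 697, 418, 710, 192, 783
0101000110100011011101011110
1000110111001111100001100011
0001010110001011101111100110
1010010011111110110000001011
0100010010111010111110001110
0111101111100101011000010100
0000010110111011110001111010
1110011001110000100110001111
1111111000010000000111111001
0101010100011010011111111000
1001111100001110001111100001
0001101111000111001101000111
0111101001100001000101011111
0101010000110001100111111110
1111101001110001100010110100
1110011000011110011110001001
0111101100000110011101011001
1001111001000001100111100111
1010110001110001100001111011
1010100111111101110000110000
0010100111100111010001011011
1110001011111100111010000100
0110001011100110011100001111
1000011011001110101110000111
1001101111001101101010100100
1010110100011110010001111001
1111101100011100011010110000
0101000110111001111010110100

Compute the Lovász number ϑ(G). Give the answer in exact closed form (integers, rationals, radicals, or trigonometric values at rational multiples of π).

Vertex 178 has 15 neighbors: 943, 977, 473, 521, 532, 866, 760, 618, 566, 855, 660, 722, 710, 192, 783.
deg(373) = 15; N(373) = {914, 152, 473, 532, 866, 551, 760, 618, 640, 855, 660, 418, 710, 192, 783}.
deg(551) = 15; N(551) = {954, 943, 977, 778, 473, 521, 376, 760, 618, 855, 660, 131, 722, 373, 783}.
deg(566) = 15; N(566) = {954, 914, 152, 778, 473, 178, 376, 760, 618, 640, 855, 660, 131, 418, 783}.
G on 28 vertices is 15-regular; Kneser-type, 2-subsets of [8].
spec(A) ≈ [15.0, 1.0, -5.0] (distinct, 6 d.p.).
Lovász (edge-transitive): ϑ = −28·(-5)/((15)−(-5)) = 7.
= 7.0000000… (decimal).

7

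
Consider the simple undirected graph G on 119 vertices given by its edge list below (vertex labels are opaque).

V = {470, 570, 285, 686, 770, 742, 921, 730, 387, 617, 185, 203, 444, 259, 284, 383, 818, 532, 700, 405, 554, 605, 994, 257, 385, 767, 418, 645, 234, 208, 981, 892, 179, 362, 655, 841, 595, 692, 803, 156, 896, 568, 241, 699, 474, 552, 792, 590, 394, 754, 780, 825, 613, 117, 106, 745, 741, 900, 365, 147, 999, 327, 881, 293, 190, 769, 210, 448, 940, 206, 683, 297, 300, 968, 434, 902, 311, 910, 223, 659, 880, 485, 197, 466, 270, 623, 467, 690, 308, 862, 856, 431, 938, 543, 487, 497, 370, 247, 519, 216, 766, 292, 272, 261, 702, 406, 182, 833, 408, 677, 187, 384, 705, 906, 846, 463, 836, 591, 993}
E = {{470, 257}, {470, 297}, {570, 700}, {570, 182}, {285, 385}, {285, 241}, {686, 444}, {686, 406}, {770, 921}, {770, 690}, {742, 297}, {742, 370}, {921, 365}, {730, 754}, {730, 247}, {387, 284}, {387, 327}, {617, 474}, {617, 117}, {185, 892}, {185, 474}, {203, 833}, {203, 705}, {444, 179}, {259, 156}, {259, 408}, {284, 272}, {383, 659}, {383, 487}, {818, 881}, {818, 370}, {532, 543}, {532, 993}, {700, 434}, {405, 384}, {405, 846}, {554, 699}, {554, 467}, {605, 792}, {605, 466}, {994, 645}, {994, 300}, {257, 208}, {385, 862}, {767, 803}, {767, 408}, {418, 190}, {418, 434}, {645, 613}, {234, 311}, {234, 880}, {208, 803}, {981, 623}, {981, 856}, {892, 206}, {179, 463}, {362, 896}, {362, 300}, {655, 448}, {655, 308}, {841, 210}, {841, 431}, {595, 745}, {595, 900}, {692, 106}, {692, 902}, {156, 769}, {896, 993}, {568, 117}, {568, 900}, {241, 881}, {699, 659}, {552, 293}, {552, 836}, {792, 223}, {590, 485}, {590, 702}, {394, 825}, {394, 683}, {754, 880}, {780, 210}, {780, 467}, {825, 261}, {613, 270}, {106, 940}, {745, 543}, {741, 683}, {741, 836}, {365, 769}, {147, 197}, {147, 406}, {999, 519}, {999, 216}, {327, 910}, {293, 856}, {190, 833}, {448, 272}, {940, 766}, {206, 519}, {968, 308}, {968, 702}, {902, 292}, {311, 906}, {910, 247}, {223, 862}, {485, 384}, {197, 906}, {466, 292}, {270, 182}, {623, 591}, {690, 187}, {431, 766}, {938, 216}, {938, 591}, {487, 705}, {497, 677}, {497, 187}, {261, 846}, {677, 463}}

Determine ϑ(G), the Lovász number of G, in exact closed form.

deg(554) = 2; N(554) = {699, 467}.
N(892) = {185, 206}, |N(892)| = 2.
Vertex 570 has 2 neighbors: 700, 182.
N(292) = {902, 466}, |N(292)| = 2.
deg(v) = 2 for all v (|V|=119); this is C_{119}, the 119-cycle.
Distinct eigenvalues (to 3 d.p.): [2.0, 1.997, 1.989, 1.975, 1.956, 1.931, 1.9, 1.865, 1.824, 1.778, 1.728, 1.672, 1.612, 1.547, 1.478, 1.405, 1.328, 1.247, 1.163, 1.075, 0.985, 0.891, 0.796, 0.698, 0.598, 0.496, 0.393, 0.289, 0.185, 0.079, -0.026, -0.132, -0.237, -0.342, -0.445, -0.547, -0.648, -0.747, -0.844, -0.938, -1.03, -1.119, -1.205, -1.288, -1.367, -1.442, -1.513, -1.58, -1.642, -1.7, -1.754, -1.802, -1.845, -1.883, -1.916, -1.944, -1.966, -1.983, -1.994, -1.999].
ϑ = −N·λ_min/(λ_max−λ_min) = −119·(-2*cos(pi/119))/(2−(-2*cos(pi/119))) = 119*cos(pi/119)/(cos(pi/119) + 1).
≈ 59.48963156 (to 8 d.p.).
Check 59 ≤ 119*cos(pi/119)/(cos(pi/119) + 1) ≤ 60: both strict.

119*cos(pi/119)/(cos(pi/119) + 1)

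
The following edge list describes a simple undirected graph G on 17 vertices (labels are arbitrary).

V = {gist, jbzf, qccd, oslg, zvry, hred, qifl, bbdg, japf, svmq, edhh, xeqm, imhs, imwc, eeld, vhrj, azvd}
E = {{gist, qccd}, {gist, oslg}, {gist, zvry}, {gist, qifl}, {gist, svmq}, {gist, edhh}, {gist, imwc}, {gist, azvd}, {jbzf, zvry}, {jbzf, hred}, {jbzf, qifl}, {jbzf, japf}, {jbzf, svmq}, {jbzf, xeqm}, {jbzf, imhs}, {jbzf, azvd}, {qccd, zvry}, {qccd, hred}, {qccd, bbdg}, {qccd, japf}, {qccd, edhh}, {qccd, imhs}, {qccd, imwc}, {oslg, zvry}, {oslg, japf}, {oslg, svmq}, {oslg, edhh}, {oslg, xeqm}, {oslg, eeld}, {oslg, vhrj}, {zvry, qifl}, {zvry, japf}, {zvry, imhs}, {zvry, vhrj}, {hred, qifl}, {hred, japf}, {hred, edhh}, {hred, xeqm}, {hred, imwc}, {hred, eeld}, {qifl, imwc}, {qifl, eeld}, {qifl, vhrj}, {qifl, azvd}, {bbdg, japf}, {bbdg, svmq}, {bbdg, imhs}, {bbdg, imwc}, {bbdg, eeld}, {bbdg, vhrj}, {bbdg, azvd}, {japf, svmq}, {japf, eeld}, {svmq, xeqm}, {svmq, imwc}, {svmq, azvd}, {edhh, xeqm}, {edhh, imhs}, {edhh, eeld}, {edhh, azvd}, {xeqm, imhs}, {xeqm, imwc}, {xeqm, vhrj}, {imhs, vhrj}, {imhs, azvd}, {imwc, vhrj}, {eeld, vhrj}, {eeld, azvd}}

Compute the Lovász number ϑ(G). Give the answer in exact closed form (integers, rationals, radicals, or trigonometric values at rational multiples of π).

deg(svmq) = 8; N(svmq) = {gist, jbzf, oslg, bbdg, japf, xeqm, imwc, azvd}.
Vertex oslg has 8 neighbors: gist, zvry, japf, svmq, edhh, xeqm, eeld, vhrj.
N(imwc) = {gist, qccd, hred, qifl, bbdg, svmq, xeqm, vhrj}, |N(imwc)| = 8.
N(vhrj) = {oslg, zvry, qifl, bbdg, xeqm, imhs, imwc, eeld}, |N(vhrj)| = 8.
Every vertex has degree 8 (N=17); strongly regular (17,8,3,4).
A has 3 distinct eigenvalues ≈ [8.0, 1.56155, -2.56155].
ϑ = −N·λ_min/(λ_max−λ_min) = −17·(-sqrt(17)/2 - 1/2)/(8−(-sqrt(17)/2 - 1/2)) = sqrt(17).
Numerically 4.1231056.

sqrt(17)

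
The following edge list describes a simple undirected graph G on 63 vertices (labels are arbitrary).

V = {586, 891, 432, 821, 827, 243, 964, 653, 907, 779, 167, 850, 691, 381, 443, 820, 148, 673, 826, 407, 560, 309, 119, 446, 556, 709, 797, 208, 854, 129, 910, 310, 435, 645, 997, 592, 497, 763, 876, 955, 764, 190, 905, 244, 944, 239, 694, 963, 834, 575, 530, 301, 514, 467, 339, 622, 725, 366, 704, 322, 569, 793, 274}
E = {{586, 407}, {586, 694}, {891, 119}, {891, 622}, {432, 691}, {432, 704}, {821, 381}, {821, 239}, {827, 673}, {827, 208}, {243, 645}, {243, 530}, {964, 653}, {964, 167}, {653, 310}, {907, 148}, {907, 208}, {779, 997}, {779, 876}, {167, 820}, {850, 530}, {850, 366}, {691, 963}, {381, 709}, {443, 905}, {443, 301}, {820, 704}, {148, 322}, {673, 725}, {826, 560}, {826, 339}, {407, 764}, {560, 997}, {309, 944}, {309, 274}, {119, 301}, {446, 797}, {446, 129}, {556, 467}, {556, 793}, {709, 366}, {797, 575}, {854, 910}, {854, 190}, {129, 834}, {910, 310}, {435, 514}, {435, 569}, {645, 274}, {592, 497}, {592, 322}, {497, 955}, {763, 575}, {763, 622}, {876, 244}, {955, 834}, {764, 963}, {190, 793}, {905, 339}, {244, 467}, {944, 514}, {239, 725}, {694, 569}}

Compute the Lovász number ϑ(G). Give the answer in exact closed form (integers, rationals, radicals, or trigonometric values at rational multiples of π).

63*cos(pi/63)/(cos(pi/63) + 1)

N(653) = {964, 310}, |N(653)| = 2.
Vertex 239 has 2 neighbors: 821, 725.
Vertex 575 has 2 neighbors: 797, 763.
deg(944) = 2; N(944) = {309, 514}.
Every vertex has degree 2 (N=63); a single 63-cycle (edge-transitive).
A has 32 distinct eigenvalues ≈ [2.0, 1.9901, 1.9603, 1.9111, 1.843, 1.7564, 1.6525, 1.5321, 1.3965, 1.247, 1.0851, 0.9124, 0.7307, 0.5417, 0.3473, 0.1495, -0.0499, -0.2487, -0.445, -0.637, -0.8226, -1.0, -1.1675, -1.3234, -1.4661, -1.5943, -1.7066, -1.8019, -1.8794, -1.9382, -1.9777, -1.9975].
Lovász: ϑ = −63(-2*cos(pi/63))/(2+-(-1)*2*cos(pi/63)) = 63*cos(pi/63)/(cos(pi/63) + 1).
≈ 31.48040933 (to 8 d.p.).
α=31, χ(Ḡ)=32; ϑ=63*cos(pi/63)/(cos(pi/63) + 1) lies between (both strict).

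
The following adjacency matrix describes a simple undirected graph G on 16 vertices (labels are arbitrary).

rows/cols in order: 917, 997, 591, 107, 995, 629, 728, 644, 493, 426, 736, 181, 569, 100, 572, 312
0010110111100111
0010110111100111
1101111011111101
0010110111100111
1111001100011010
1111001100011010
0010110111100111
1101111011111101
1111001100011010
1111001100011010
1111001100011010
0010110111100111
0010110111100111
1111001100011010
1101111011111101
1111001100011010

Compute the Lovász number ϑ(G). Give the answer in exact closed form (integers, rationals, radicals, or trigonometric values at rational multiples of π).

deg(736) = 9; N(736) = {917, 997, 591, 107, 728, 644, 181, 569, 572}.
N(100) = {917, 997, 591, 107, 728, 644, 181, 569, 572}, |N(100)| = 9.
deg(426) = 9; N(426) = {917, 997, 591, 107, 728, 644, 181, 569, 572}.
deg(995) = 9; N(995) = {917, 997, 591, 107, 728, 644, 181, 569, 572}.
Complete multipartite on [7, 6, 3]: sandwich collapses at ϑ=7.
Numerically 7.0000000.
Lovász sandwich 7 ≤ 7 ≤ 7: collapsed.

7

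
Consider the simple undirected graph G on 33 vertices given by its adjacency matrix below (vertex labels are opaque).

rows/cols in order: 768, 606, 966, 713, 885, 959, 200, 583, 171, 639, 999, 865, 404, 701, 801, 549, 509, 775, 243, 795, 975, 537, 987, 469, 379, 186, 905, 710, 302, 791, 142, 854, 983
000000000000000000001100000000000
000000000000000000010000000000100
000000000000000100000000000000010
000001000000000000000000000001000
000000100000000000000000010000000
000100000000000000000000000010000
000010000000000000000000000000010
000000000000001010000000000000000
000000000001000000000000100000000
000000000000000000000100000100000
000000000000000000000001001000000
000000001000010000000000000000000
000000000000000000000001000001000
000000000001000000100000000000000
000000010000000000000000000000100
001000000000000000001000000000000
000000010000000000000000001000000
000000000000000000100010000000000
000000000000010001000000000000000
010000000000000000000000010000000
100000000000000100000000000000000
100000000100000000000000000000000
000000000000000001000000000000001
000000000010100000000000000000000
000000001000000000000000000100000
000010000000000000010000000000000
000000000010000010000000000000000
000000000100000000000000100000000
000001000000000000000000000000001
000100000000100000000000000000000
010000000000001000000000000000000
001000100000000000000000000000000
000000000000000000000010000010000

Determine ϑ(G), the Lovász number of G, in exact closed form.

33*cos(pi/33)/(cos(pi/33) + 1)

N(606) = {795, 142}, |N(606)| = 2.
deg(302) = 2; N(302) = {959, 983}.
deg(639) = 2; N(639) = {537, 710}.
N(966) = {549, 854}, |N(966)| = 2.
2-regular, N=33; this is C_{33}, the 33-cycle.
spec(A) ≈ [2.0, 1.963857, 1.856736, 1.682507, 1.447468, 1.160114, 0.83083, 0.471518, 0.095164, -0.28463, -0.654136, -1.0, -1.309721, -1.572106, -1.777671, -1.918986, -1.990944] (distinct, 6 d.p.).
−33·(-2*cos(pi/33)) / ((2)−(-2*cos(pi/33))) = 33*cos(pi/33)/(cos(pi/33) + 1) = ϑ(G).
= 16.46255859… (decimal).
16 ≤ 33*cos(pi/33)/(cos(pi/33) + 1) ≤ 17: both strict.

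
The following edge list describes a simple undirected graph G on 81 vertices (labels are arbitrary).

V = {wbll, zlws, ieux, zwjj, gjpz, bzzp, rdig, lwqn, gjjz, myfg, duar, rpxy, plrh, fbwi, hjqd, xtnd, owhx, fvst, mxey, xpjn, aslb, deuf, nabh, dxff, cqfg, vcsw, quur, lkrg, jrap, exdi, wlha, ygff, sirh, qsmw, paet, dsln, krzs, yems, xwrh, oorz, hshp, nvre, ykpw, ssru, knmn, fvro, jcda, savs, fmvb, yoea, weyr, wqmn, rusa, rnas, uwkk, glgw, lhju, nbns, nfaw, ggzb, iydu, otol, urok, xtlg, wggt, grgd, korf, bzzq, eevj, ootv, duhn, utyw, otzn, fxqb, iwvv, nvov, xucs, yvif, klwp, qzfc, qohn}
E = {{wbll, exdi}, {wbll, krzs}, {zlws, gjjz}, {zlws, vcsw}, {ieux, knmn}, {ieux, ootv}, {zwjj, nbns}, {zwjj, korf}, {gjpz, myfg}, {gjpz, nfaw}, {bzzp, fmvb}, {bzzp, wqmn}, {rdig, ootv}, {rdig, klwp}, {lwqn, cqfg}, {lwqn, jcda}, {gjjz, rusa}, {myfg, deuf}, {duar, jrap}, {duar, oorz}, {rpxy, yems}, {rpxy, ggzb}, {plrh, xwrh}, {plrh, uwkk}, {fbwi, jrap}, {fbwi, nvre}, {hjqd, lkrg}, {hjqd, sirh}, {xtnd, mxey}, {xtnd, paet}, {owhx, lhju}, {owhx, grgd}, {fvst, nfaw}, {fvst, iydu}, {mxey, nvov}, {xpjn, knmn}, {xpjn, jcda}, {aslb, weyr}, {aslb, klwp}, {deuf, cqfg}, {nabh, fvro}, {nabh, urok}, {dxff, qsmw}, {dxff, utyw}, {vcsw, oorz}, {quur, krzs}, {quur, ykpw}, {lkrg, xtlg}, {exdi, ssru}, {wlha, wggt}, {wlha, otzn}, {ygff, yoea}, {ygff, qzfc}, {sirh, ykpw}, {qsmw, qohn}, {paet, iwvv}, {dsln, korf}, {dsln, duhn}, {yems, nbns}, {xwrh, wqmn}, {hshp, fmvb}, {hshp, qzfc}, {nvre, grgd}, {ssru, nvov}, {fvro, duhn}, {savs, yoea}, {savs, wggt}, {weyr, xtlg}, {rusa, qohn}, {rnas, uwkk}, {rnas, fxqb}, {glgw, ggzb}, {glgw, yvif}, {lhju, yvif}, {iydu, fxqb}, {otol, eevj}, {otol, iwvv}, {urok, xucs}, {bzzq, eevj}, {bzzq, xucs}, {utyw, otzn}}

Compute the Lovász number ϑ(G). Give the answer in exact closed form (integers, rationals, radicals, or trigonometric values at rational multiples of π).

Vertex uwkk has 2 neighbors: plrh, rnas.
Vertex ootv has 2 neighbors: ieux, rdig.
N(xucs) = {urok, bzzq}, |N(xucs)| = 2.
deg(deuf) = 2; N(deuf) = {myfg, cqfg}.
Every vertex has degree 2 (N=81); this is C_{81}, the 81-cycle.
spec(A) ≈ [2.0, 1.994, 1.976, 1.946, 1.904, 1.851, 1.787, 1.712, 1.627, 1.532, 1.428, 1.315, 1.194, 1.066, 0.932, 0.792, 0.647, 0.499, 0.347, 0.194, 0.039, -0.116, -0.271, -0.423, -0.574, -0.72, -0.863, -1.0, -1.131, -1.256, -1.372, -1.481, -1.581, -1.671, -1.751, -1.821, -1.879, -1.927, -1.963, -1.986, -1.998] (distinct, 3 d.p.).
Lovász: ϑ = −81(-2*cos(pi/81))/(2+-(-1)*2*cos(pi/81)) = 81*cos(pi/81)/(cos(pi/81) + 1).
Numerically 40.484765310.
40 ≤ 81*cos(pi/81)/(cos(pi/81) + 1) ≤ 41: both strict.

81*cos(pi/81)/(cos(pi/81) + 1)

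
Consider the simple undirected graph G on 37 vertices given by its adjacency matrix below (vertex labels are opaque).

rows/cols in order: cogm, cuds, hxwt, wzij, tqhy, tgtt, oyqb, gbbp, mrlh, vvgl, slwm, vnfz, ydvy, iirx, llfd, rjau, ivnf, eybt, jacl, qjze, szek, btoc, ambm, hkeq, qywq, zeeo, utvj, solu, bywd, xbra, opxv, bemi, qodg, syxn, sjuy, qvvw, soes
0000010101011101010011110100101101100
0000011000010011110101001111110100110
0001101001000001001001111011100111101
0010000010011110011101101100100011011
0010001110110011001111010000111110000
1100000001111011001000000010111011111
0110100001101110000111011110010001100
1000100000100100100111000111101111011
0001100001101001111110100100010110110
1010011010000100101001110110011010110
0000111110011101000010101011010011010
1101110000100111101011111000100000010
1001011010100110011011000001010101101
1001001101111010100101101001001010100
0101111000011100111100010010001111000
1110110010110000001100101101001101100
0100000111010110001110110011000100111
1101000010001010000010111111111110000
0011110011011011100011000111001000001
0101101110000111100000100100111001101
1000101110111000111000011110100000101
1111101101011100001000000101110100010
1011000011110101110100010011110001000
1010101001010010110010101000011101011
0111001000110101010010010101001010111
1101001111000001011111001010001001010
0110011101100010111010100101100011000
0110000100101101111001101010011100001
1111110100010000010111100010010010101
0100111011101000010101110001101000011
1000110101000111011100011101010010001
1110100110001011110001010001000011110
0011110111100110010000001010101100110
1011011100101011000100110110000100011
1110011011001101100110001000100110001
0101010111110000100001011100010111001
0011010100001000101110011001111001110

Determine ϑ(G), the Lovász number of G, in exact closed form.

sqrt(37)

deg(tqhy) = 18; N(tqhy) = {hxwt, oyqb, gbbp, mrlh, slwm, vnfz, llfd, rjau, jacl, qjze, szek, btoc, hkeq, bywd, xbra, opxv, bemi, qodg}.
deg(qywq) = 18; N(qywq) = {cuds, hxwt, wzij, oyqb, slwm, vnfz, iirx, rjau, eybt, szek, hkeq, zeeo, solu, opxv, qodg, sjuy, qvvw, soes}.
N(hkeq) = {cogm, hxwt, tqhy, oyqb, vvgl, vnfz, llfd, ivnf, eybt, szek, ambm, qywq, xbra, opxv, bemi, syxn, qvvw, soes}, |N(hkeq)| = 18.
N(tgtt) = {cogm, cuds, vvgl, slwm, vnfz, ydvy, llfd, rjau, jacl, utvj, bywd, xbra, opxv, qodg, syxn, sjuy, qvvw, soes}, |N(tgtt)| = 18.
37-vertex 18-regular graph: SR(37,18,8,9) — a Paley graph.
Distinct eigenvalues (to 5 d.p.): [18.0, 2.54138, -3.54138].
With N=37: ϑ(G) = 37·(-(-sqrt(37)/2 - 1/2))/(18−(-sqrt(37)/2 - 1/2)) = sqrt(37).
Numerically 6.08276.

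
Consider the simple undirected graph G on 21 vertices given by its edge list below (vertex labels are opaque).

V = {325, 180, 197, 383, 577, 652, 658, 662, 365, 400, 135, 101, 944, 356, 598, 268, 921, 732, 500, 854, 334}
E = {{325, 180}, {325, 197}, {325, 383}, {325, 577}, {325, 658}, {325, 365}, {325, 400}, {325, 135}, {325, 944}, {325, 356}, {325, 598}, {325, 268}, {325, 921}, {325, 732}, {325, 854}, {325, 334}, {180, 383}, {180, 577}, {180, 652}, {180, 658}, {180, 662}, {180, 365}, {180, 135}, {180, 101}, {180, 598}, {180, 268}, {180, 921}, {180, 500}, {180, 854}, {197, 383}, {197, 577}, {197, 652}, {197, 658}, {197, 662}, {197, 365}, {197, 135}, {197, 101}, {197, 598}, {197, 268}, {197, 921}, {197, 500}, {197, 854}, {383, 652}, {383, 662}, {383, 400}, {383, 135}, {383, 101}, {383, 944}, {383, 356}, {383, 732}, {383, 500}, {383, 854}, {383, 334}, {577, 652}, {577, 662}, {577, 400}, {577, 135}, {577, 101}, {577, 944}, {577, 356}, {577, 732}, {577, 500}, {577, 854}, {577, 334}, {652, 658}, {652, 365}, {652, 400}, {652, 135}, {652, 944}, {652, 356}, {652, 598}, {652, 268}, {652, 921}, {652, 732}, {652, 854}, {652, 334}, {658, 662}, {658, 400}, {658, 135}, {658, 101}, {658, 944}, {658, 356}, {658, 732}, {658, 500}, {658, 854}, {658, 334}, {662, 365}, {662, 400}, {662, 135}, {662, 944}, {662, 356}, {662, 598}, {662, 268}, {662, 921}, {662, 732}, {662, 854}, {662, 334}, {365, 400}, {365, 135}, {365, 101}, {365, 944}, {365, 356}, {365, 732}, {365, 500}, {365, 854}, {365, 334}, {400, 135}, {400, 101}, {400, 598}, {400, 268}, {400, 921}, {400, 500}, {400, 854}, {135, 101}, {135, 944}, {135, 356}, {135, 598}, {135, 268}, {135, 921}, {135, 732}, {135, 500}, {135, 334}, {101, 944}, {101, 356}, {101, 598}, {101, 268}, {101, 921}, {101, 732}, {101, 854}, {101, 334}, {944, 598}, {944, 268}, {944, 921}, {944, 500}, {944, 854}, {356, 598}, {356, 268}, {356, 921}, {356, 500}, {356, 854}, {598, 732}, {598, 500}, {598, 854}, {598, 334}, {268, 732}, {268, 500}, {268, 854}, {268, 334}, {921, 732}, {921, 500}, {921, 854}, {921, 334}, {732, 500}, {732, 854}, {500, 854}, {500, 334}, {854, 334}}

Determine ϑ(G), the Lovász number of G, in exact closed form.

7

deg(658) = 14; N(658) = {325, 180, 197, 652, 662, 400, 135, 101, 944, 356, 732, 500, 854, 334}.
N(732) = {325, 383, 577, 652, 658, 662, 365, 135, 101, 598, 268, 921, 500, 854}, |N(732)| = 14.
N(500) = {180, 197, 383, 577, 658, 365, 400, 135, 944, 356, 598, 268, 921, 732, 854, 334}, |N(500)| = 16.
Vertex 400 has 14 neighbors: 325, 383, 577, 652, 658, 662, 365, 135, 101, 598, 268, 921, 500, 854.
4 parts of sizes [7, 7, 5, 2]; α(G) = 7 = ϑ (perfect).
ϑ(G) ≈ 7.0000.
α=7, χ(Ḡ)=7; ϑ=7 lies between (collapsed).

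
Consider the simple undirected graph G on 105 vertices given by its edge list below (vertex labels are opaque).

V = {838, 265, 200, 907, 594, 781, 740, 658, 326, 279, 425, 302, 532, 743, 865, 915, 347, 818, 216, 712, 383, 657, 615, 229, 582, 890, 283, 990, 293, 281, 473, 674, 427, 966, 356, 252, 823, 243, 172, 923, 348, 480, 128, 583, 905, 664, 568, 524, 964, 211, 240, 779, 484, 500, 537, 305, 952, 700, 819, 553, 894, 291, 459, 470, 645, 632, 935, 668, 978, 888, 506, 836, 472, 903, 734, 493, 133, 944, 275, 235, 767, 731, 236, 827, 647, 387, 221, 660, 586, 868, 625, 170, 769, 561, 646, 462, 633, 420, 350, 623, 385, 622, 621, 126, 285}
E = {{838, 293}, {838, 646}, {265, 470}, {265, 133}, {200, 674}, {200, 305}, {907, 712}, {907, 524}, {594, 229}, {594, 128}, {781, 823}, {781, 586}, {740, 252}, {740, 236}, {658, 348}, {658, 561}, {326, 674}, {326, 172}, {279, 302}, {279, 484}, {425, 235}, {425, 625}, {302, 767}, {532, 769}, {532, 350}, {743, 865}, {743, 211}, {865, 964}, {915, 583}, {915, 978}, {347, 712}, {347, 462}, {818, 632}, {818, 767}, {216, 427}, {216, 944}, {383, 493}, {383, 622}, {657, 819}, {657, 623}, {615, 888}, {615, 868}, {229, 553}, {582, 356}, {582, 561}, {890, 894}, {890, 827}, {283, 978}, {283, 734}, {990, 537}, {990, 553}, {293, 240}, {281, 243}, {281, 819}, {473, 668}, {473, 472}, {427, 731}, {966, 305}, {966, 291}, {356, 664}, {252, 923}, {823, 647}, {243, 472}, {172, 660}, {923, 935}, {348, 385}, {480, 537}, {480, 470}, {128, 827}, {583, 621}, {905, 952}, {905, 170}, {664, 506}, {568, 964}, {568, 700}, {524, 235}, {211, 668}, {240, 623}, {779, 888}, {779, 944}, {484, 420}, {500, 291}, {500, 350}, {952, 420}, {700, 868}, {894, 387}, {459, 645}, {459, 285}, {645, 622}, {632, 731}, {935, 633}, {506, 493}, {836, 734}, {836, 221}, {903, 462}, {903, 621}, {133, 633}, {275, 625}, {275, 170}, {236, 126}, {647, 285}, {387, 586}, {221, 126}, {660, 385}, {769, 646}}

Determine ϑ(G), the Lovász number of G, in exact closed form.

105*cos(pi/105)/(cos(pi/105) + 1)

N(632) = {818, 731}, |N(632)| = 2.
deg(243) = 2; N(243) = {281, 472}.
Vertex 664 has 2 neighbors: 356, 506.
Vertex 291 has 2 neighbors: 966, 500.
deg(v) = 2 for all v (|V|=105); a single 105-cycle (edge-transitive).
spec(A) ≈ [2.0, 1.996, 1.986, 1.968, 1.943, 1.911, 1.872, 1.827, 1.775, 1.717, 1.652, 1.582, 1.506, 1.425, 1.338, 1.247, 1.151, 1.051, 0.948, 0.841, 0.731, 0.618, 0.503, 0.387, 0.268, 0.149, 0.03, -0.09, -0.209, -0.328, -0.445, -0.561, -0.675, -0.786, -0.895, -1.0, -1.102, -1.2, -1.293, -1.382, -1.466, -1.545, -1.618, -1.685, -1.747, -1.802, -1.851, -1.893, -1.928, -1.956, -1.978, -1.992, -1.999] (distinct, 3 d.p.).
ϑ = −N·λ_min/(λ_max−λ_min) = −105·(-2*cos(pi/105))/(2−(-2*cos(pi/105))) = 105*cos(pi/105)/(cos(pi/105) + 1).
Numerically 52.48825.
Sandwich: α(G)=52 ≤ ϑ(G)=105*cos(pi/105)/(cos(pi/105) + 1) ≤ χ(Ḡ)=53 (both strict).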